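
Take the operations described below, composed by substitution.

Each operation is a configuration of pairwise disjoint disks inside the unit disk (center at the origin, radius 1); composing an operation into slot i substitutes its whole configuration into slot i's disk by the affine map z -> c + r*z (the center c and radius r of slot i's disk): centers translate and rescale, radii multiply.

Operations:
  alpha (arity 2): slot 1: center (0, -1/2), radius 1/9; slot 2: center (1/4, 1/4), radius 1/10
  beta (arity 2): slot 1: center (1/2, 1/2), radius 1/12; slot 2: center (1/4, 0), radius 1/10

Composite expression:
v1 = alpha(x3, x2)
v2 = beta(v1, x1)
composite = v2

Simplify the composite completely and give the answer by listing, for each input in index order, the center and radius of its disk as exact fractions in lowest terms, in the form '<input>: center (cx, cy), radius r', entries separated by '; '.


Each x-disk chains the slot maps above it in beta; radii multiply.
x3 passes through 2 substitutions, ending at center (1/2, 11/24), radius 1/108
x2 passes through 2 substitutions, ending at center (25/48, 25/48), radius 1/120
x1 passes through 1 substitution, ending at center (1/4, 0), radius 1/10

x1: center (1/4, 0), radius 1/10; x2: center (25/48, 25/48), radius 1/120; x3: center (1/2, 11/24), radius 1/108


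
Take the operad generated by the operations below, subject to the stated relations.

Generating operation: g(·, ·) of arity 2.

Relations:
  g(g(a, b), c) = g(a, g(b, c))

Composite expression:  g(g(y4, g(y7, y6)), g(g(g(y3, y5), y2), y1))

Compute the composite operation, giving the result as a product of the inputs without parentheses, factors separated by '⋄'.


y4 ⋄ y7 ⋄ y6 ⋄ y3 ⋄ y5 ⋄ y2 ⋄ y1

Key point: g is associative — brackets drop, the y-order remains.
g(y7, y6) flattens to y7 ⋄ y6
g(y4, g(y7, y6)) flattens to y4 ⋄ y7 ⋄ y6
g(y3, y5) flattens to y3 ⋄ y5
g(g(y3, y5), y2) flattens to y3 ⋄ y5 ⋄ y2
g(g(g(y3, y5), y2), y1) flattens to y3 ⋄ y5 ⋄ y2 ⋄ y1
g(g(y4, g(y7, y6)), g(g(g(y3, y5), y2), y1)) flattens to y4 ⋄ y7 ⋄ y6 ⋄ y3 ⋄ y5 ⋄ y2 ⋄ y1


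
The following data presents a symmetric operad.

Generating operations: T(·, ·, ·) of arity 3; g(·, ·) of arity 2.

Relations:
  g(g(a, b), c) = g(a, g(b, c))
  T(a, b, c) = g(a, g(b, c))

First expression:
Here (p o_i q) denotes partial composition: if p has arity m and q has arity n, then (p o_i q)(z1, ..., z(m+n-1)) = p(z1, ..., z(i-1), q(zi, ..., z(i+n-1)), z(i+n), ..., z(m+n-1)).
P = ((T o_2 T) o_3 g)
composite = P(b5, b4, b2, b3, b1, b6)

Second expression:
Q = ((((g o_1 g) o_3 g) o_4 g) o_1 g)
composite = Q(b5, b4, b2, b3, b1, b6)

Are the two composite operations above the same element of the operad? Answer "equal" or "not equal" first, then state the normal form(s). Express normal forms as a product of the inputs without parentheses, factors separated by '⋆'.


equal; both compose to b5 ⋆ b4 ⋆ b2 ⋆ b3 ⋆ b1 ⋆ b6

The first expression, normalized: b5 ⋆ b4 ⋆ b2 ⋆ b3 ⋆ b1 ⋆ b6
The second expression, normalized: b5 ⋆ b4 ⋆ b2 ⋆ b3 ⋆ b1 ⋆ b6
The normal forms match — equal.


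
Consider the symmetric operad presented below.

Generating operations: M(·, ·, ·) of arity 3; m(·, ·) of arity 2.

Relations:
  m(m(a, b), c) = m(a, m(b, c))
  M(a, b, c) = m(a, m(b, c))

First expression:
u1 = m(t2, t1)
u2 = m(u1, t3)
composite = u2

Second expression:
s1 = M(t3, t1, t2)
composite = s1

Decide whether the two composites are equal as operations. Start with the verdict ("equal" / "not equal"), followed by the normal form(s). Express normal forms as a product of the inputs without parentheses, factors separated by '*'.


not equal: they reduce to t2 * t1 * t3 and t3 * t1 * t2

Normal form of the first expression: t2 * t1 * t3
Normal form of the second expression: t3 * t1 * t2
The forms do not match — not equal.


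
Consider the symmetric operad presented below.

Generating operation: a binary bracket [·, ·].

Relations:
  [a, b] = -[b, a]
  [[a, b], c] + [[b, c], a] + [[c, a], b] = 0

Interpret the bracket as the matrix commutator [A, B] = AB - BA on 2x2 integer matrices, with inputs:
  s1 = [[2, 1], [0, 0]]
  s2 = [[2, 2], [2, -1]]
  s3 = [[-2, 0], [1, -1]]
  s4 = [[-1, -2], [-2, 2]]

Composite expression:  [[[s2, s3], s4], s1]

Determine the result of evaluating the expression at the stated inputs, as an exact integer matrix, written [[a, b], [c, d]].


[[-23, -24], [46, 23]]


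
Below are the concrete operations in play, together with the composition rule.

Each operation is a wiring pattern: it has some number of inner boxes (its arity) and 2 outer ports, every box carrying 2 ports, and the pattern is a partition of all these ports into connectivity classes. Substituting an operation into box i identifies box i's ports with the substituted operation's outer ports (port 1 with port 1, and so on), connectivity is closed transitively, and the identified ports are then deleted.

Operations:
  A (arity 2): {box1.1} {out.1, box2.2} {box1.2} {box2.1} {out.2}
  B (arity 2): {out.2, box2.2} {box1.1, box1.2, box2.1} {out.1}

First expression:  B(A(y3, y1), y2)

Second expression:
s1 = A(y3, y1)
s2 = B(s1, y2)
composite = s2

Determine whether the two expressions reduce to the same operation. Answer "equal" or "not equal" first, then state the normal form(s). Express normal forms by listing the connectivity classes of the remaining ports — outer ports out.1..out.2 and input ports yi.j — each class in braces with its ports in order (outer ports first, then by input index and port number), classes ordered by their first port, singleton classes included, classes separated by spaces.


equal; the common form is {out.1} {out.2, y2.2} {y1.1} {y1.2, y2.1} {y3.1} {y3.2}

Reducing the first expression gives {out.1} {out.2, y2.2} {y1.1} {y1.2, y2.1} {y3.1} {y3.2}
Reducing the second expression gives {out.1} {out.2, y2.2} {y1.1} {y1.2, y2.1} {y3.1} {y3.2}
Identical normal forms: equal.


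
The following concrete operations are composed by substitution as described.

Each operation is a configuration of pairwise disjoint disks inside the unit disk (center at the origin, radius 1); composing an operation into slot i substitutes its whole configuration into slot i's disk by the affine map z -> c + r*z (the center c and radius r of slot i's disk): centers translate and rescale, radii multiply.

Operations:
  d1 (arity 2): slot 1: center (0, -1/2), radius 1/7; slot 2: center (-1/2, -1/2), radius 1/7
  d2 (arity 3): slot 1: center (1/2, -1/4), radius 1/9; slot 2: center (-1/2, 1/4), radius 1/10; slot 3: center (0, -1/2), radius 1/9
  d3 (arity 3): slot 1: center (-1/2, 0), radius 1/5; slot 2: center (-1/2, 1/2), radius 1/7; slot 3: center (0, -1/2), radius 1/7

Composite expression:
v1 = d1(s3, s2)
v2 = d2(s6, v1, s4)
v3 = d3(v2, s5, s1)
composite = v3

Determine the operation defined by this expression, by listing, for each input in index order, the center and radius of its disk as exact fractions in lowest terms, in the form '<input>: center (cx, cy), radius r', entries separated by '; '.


Only the slot chain above each s matters under d3; compose those maps.
s6: after 2 affine steps, its disk has center (-2/5, -1/20), radius 1/45
s3: after 3 affine steps, its disk has center (-3/5, 1/25), radius 1/350
s2: after 3 affine steps, its disk has center (-61/100, 1/25), radius 1/350
s4: after 2 affine steps, its disk has center (-1/2, -1/10), radius 1/45
s5: after 1 affine step, its disk has center (-1/2, 1/2), radius 1/7
s1: after 1 affine step, its disk has center (0, -1/2), radius 1/7

s1: center (0, -1/2), radius 1/7; s2: center (-61/100, 1/25), radius 1/350; s3: center (-3/5, 1/25), radius 1/350; s4: center (-1/2, -1/10), radius 1/45; s5: center (-1/2, 1/2), radius 1/7; s6: center (-2/5, -1/20), radius 1/45


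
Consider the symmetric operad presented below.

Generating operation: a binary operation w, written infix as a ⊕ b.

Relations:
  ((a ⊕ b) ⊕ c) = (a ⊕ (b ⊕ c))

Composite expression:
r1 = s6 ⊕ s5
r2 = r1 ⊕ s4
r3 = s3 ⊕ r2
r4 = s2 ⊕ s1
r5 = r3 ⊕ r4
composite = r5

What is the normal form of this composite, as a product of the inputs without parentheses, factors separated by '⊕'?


s3 ⊕ s6 ⊕ s5 ⊕ s4 ⊕ s2 ⊕ s1

Key point: w is associative — brackets drop, the s-order remains.
(s6 ⊕ s5) linearizes to s6 ⊕ s5
((s6 ⊕ s5) ⊕ s4) linearizes to s6 ⊕ s5 ⊕ s4
(s3 ⊕ ((s6 ⊕ s5) ⊕ s4)) linearizes to s3 ⊕ s6 ⊕ s5 ⊕ s4
(s2 ⊕ s1) linearizes to s2 ⊕ s1
((s3 ⊕ ((s6 ⊕ s5) ⊕ s4)) ⊕ (s2 ⊕ s1)) linearizes to s3 ⊕ s6 ⊕ s5 ⊕ s4 ⊕ s2 ⊕ s1


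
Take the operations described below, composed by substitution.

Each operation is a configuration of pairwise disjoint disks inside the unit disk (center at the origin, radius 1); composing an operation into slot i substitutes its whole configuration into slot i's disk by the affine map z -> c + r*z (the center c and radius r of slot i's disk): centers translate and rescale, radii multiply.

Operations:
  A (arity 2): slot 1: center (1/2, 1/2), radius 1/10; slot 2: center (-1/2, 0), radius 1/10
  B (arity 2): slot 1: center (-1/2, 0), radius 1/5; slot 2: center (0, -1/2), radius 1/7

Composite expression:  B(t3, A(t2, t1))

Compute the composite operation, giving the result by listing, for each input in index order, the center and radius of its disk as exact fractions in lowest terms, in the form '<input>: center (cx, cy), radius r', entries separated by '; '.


t1: center (-1/14, -1/2), radius 1/70; t2: center (1/14, -3/7), radius 1/70; t3: center (-1/2, 0), radius 1/5

Nesting under B composes maps z -> c + r*z down each t-path.
t3 passes through 1 substitution, ending at center (-1/2, 0), radius 1/5
t2 passes through 2 substitutions, ending at center (1/14, -3/7), radius 1/70
t1 passes through 2 substitutions, ending at center (-1/14, -1/2), radius 1/70


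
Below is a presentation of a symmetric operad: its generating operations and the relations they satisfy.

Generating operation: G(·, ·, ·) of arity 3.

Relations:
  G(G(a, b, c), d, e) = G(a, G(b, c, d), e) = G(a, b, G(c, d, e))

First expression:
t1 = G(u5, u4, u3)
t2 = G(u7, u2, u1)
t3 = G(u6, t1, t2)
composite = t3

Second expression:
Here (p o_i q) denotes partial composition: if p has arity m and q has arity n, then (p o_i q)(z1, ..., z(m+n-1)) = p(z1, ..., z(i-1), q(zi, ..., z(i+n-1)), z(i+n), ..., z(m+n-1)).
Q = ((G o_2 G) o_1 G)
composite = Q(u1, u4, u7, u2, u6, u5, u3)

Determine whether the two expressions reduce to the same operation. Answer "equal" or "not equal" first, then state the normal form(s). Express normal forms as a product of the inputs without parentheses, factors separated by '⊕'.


not equal — first u6 ⊕ u5 ⊕ u4 ⊕ u3 ⊕ u7 ⊕ u2 ⊕ u1, second u1 ⊕ u4 ⊕ u7 ⊕ u2 ⊕ u6 ⊕ u5 ⊕ u3


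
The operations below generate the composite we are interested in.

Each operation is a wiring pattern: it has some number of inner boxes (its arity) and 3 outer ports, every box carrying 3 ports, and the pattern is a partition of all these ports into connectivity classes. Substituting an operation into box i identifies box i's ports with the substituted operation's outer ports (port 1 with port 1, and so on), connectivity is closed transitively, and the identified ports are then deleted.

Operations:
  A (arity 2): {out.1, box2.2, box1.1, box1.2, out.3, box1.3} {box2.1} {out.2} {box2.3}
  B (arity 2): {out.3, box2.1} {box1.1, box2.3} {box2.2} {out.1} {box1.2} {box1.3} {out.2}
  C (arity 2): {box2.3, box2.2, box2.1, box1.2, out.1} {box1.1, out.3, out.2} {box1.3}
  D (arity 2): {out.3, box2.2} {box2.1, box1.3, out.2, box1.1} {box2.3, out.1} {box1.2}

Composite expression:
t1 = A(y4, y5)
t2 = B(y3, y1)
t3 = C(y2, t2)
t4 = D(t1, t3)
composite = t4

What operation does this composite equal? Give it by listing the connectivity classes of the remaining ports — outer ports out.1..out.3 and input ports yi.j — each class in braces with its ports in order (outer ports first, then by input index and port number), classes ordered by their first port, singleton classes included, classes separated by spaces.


Connectivity passes through glued D-boundaries; trace each wire chain.
composing A on (y4, y5), with out.j its own outer ports: {out.1, out.3, y4.1, y4.2, y4.3, y5.2} {out.2} {y5.1} {y5.3}
composing B on (y3, y1), with out.j its own outer ports: {out.1} {out.2} {out.3, y1.1} {y1.2} {y1.3, y3.1} {y3.2} {y3.3}
composing C on (y2, y3, y1), with out.j its own outer ports: {out.1, y1.1, y2.2} {out.2, out.3, y2.1} {y1.2} {y1.3, y3.1} {y2.3} {y3.2} {y3.3}
composing D on (y4, y5, y2, y3, y1), with out.j its own outer ports: {out.1, out.3, y2.1} {out.2, y1.1, y2.2, y4.1, y4.2, y4.3, y5.2} {y1.2} {y1.3, y3.1} {y2.3} {y3.2} {y3.3} {y5.1} {y5.3}

{out.1, out.3, y2.1} {out.2, y1.1, y2.2, y4.1, y4.2, y4.3, y5.2} {y1.2} {y1.3, y3.1} {y2.3} {y3.2} {y3.3} {y5.1} {y5.3}


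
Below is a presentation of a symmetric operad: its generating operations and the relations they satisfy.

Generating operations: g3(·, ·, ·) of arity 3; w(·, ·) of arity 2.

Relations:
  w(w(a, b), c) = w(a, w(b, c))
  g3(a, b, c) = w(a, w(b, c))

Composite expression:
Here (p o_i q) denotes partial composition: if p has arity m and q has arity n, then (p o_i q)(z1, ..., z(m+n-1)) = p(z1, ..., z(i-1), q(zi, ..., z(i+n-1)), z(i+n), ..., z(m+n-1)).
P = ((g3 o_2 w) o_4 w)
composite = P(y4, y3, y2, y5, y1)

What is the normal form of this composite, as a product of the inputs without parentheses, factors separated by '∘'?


Associativity of g3 dissolves the nesting; only the y-input order survives.
w(y3, y2) spells out as y3 ∘ y2
w(y5, y1) spells out as y5 ∘ y1
g3(y4, w(y3, y2), w(y5, y1)) spells out as y4 ∘ y3 ∘ y2 ∘ y5 ∘ y1

y4 ∘ y3 ∘ y2 ∘ y5 ∘ y1


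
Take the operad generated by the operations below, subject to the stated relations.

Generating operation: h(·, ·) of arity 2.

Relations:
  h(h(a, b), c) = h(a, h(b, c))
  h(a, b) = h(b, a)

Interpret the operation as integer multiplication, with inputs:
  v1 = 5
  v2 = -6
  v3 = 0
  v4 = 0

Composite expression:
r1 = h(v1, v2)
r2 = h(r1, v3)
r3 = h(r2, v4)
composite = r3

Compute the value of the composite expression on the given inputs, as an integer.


h(v1, v2) = -30
h(h(v1, v2), v3) = 0
h(h(h(v1, v2), v3), v4) = 0

0


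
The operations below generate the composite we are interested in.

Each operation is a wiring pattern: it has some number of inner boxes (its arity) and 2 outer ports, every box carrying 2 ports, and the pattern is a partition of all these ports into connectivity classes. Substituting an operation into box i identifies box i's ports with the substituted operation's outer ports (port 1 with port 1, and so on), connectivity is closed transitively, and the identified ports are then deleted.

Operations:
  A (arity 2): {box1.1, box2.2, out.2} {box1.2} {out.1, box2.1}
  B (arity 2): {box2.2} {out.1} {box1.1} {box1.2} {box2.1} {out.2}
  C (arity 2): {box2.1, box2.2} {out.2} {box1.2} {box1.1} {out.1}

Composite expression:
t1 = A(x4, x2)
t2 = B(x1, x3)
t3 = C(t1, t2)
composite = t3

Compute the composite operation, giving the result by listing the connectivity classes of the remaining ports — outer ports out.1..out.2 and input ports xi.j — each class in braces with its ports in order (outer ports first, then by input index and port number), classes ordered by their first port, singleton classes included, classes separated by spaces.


{out.1} {out.2} {x1.1} {x1.2} {x2.1} {x2.2, x4.1} {x3.1} {x3.2} {x4.2}


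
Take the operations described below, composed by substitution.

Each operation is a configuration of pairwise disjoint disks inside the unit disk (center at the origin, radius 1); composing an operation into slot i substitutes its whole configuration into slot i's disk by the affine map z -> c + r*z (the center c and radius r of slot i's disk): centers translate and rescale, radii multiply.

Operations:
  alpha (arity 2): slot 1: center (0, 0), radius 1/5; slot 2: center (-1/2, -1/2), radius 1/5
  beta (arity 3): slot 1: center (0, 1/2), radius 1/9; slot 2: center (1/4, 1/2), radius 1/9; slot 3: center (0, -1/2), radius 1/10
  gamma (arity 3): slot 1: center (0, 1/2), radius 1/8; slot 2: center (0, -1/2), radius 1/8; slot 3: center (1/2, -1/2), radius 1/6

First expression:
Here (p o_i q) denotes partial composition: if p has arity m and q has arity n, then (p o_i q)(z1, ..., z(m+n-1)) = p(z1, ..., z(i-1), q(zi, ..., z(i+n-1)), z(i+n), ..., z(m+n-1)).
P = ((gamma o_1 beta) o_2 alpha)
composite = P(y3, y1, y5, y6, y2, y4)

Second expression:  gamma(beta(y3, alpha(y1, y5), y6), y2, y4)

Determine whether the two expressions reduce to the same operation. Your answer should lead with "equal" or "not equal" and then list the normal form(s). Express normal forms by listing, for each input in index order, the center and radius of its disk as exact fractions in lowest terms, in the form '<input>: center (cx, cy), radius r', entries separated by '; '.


Normal form of the first expression: y1: center (1/32, 9/16), radius 1/360; y2: center (0, -1/2), radius 1/8; y3: center (0, 9/16), radius 1/72; y4: center (1/2, -1/2), radius 1/6; y5: center (7/288, 5/9), radius 1/360; y6: center (0, 7/16), radius 1/80
Normal form of the second expression: y1: center (1/32, 9/16), radius 1/360; y2: center (0, -1/2), radius 1/8; y3: center (0, 9/16), radius 1/72; y4: center (1/2, -1/2), radius 1/6; y5: center (7/288, 5/9), radius 1/360; y6: center (0, 7/16), radius 1/80
The forms coincide; equal.

equal; both compose to y1: center (1/32, 9/16), radius 1/360; y2: center (0, -1/2), radius 1/8; y3: center (0, 9/16), radius 1/72; y4: center (1/2, -1/2), radius 1/6; y5: center (7/288, 5/9), radius 1/360; y6: center (0, 7/16), radius 1/80


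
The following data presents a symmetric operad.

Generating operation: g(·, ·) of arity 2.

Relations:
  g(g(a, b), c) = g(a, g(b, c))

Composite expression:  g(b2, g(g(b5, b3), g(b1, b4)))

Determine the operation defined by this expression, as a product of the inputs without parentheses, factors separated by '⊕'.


b2 ⊕ b5 ⊕ b3 ⊕ b1 ⊕ b4

Every regrouping of g is equal, so read the b-inputs in written order.
g(b5, b3) collapses to b5 ⊕ b3
g(b1, b4) collapses to b1 ⊕ b4
g(g(b5, b3), g(b1, b4)) collapses to b5 ⊕ b3 ⊕ b1 ⊕ b4
g(b2, g(g(b5, b3), g(b1, b4))) collapses to b2 ⊕ b5 ⊕ b3 ⊕ b1 ⊕ b4


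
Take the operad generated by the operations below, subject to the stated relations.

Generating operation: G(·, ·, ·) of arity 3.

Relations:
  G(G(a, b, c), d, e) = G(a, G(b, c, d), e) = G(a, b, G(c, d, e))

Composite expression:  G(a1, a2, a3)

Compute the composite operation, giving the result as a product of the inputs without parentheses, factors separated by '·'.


Associativity of G dissolves the nesting; only the a-input order survives.
G(a1, a2, a3) flattens to a1 · a2 · a3

a1 · a2 · a3


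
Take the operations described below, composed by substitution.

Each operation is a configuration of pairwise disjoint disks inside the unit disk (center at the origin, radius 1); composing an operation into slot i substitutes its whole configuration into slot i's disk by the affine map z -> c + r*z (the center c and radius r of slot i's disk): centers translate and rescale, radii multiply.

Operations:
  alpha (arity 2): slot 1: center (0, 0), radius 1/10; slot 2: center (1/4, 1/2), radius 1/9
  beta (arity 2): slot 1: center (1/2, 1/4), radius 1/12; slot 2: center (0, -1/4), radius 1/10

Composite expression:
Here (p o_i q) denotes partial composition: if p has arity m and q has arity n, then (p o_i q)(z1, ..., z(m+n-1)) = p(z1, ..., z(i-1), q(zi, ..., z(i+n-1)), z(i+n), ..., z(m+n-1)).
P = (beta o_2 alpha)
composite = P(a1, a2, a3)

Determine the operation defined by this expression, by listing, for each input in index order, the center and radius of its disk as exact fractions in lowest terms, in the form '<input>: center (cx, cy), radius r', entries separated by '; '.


Affine substitution under beta: radii multiply and a-centers shift.
tracing a1 down its 1-map path: center (1/2, 1/4), radius 1/12
tracing a2 down its 2-map path: center (0, -1/4), radius 1/100
tracing a3 down its 2-map path: center (1/40, -1/5), radius 1/90

a1: center (1/2, 1/4), radius 1/12; a2: center (0, -1/4), radius 1/100; a3: center (1/40, -1/5), radius 1/90


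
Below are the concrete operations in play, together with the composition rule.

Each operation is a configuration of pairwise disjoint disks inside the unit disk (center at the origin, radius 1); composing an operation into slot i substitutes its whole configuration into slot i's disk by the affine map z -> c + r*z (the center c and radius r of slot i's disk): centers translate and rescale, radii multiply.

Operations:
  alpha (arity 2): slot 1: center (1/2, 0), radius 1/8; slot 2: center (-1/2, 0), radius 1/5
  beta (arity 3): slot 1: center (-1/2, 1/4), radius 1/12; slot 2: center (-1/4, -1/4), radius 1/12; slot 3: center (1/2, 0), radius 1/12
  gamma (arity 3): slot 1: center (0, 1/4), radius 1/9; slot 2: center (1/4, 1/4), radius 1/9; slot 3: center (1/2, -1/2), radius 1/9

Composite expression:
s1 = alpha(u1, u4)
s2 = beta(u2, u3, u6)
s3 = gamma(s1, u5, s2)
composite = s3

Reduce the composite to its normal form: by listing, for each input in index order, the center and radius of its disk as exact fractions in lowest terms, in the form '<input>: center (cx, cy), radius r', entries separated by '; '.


u1: center (1/18, 1/4), radius 1/72; u2: center (4/9, -17/36), radius 1/108; u3: center (17/36, -19/36), radius 1/108; u4: center (-1/18, 1/4), radius 1/45; u5: center (1/4, 1/4), radius 1/9; u6: center (5/9, -1/2), radius 1/108


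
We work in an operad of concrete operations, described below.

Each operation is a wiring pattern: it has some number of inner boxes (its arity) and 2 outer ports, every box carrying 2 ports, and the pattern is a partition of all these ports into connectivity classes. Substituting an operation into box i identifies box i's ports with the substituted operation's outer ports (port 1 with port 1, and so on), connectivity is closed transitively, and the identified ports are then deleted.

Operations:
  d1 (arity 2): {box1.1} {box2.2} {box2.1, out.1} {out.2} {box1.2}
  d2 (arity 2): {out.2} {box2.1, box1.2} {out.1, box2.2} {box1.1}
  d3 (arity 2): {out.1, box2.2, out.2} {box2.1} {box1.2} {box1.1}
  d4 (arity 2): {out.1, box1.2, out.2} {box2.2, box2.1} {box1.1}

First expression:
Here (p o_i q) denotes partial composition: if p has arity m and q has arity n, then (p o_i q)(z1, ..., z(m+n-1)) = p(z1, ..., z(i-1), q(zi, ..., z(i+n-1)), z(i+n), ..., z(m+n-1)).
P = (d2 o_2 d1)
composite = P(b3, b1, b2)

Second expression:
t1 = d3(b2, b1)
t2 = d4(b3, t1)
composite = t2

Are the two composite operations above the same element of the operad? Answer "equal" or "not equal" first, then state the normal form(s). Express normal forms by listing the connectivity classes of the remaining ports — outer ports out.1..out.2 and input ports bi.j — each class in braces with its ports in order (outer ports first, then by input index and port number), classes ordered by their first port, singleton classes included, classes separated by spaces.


The first expression reduces to {out.1} {out.2} {b1.1} {b1.2} {b2.1, b3.2} {b2.2} {b3.1}
The second expression reduces to {out.1, out.2, b3.2} {b1.1} {b1.2} {b2.1} {b2.2} {b3.1}
They disagree, so not equal.

not equal; first: {out.1} {out.2} {b1.1} {b1.2} {b2.1, b3.2} {b2.2} {b3.1}; second: {out.1, out.2, b3.2} {b1.1} {b1.2} {b2.1} {b2.2} {b3.1}


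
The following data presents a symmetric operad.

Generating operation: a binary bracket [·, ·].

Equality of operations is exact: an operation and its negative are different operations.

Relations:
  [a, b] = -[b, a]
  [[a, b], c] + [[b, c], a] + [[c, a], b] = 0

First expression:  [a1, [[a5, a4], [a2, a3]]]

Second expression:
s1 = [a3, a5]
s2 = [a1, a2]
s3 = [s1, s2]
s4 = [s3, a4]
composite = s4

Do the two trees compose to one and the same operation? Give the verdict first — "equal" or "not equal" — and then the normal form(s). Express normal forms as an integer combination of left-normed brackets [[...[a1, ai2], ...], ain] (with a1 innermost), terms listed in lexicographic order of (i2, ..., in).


not equal — first [[[[a1, a2], a3], a4], a5] - [[[[a1, a2], a3], a5], a4] - [[[[a1, a3], a2], a4], a5] + [[[[a1, a3], a2], a5], a4] - [[[[a1, a4], a5], a2], a3] + [[[[a1, a4], a5], a3], a2] + [[[[a1, a5], a4], a2], a3] - [[[[a1, a5], a4], a3], a2], second -[[[[a1, a2], a3], a5], a4] + [[[[a1, a2], a5], a3], a4]

In normal form, the first expression is [[[[a1, a2], a3], a4], a5] - [[[[a1, a2], a3], a5], a4] - [[[[a1, a3], a2], a4], a5] + [[[[a1, a3], a2], a5], a4] - [[[[a1, a4], a5], a2], a3] + [[[[a1, a4], a5], a3], a2] + [[[[a1, a5], a4], a2], a3] - [[[[a1, a5], a4], a3], a2]
In normal form, the second expression is -[[[[a1, a2], a3], a5], a4] + [[[[a1, a2], a5], a3], a4]
Distinct normal forms: not equal.


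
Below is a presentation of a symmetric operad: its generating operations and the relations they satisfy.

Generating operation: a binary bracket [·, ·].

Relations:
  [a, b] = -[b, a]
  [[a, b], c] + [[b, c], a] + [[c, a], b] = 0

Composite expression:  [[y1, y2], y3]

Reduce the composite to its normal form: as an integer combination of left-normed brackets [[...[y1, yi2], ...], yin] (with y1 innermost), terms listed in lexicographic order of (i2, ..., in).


[[y1, y2], y3]

Left-normed coefficients sit on the y1-initial expansion words.
Composite bracket: [[y1, y2], y3]
Each bracket splits as ab - ba, giving 4 signed words (2^2 = 4).
The y1-initial words carry the normal form:
  y1y2y3 appears with sign +1, giving the term +[[y1, y2], y3]


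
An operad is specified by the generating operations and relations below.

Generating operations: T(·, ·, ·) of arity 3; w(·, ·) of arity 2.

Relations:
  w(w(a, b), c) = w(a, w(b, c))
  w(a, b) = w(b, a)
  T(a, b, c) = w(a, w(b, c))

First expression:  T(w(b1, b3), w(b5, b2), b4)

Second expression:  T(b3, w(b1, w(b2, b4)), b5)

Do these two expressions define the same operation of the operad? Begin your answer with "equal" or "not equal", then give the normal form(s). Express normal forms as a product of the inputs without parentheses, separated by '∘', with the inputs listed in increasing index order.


equal: each reduces to b1 ∘ b2 ∘ b3 ∘ b4 ∘ b5

Reducing the first expression gives b1 ∘ b2 ∘ b3 ∘ b4 ∘ b5
Reducing the second expression gives b1 ∘ b2 ∘ b3 ∘ b4 ∘ b5
The normal forms match — equal.


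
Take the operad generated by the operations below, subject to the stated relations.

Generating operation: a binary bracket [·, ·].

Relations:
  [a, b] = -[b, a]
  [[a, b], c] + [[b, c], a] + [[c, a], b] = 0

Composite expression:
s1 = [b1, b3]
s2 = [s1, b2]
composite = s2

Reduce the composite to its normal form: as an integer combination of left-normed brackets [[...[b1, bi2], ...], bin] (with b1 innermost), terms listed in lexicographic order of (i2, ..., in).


[[b1, b3], b2]

Left-normed coefficients sit on the b1-initial expansion words.
Composite bracket: [[b1, b3], b2]
Full expansion: 4 signed words from ab - ba (2^2 = 4).
Words beginning with b1 determine it all:
  b1b3b2 (sign +1) contributes +[[b1, b3], b2]


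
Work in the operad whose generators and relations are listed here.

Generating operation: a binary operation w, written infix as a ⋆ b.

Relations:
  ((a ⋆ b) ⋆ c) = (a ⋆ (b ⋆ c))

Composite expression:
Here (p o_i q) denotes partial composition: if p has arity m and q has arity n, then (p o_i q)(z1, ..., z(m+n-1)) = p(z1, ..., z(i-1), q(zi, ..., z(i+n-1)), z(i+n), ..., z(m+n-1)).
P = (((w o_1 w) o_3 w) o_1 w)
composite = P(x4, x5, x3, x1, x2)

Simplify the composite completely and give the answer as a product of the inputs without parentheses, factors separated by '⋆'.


x4 ⋆ x5 ⋆ x3 ⋆ x1 ⋆ x2


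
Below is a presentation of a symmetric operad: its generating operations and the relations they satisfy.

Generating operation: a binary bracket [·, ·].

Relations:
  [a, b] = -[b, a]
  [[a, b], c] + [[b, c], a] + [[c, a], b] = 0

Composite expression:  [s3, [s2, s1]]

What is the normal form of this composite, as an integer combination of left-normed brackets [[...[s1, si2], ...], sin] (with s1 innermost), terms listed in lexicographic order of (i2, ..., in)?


[[s1, s2], s3]

Skip Jacobi rewriting: expand, keep s1-initial words, read off terms.
Composite bracket: [s3, [s2, s1]]
Each bracket splits as ab - ba, giving 4 signed words (2^2 = 4).
Only words starting with s1 matter:
  word s1s2s3 has sign +1, contributing +[[s1, s2], s3]


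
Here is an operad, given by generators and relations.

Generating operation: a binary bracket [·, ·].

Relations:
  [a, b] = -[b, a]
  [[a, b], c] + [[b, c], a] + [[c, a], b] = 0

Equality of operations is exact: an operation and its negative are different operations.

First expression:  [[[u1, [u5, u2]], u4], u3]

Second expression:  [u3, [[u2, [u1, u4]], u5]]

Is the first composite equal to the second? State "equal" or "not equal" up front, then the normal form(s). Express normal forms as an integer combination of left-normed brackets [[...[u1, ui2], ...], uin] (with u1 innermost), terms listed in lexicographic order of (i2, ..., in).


not equal; the first gives -[[[[u1, u2], u5], u4], u3] + [[[[u1, u5], u2], u4], u3] and the second [[[[u1, u4], u2], u5], u3]


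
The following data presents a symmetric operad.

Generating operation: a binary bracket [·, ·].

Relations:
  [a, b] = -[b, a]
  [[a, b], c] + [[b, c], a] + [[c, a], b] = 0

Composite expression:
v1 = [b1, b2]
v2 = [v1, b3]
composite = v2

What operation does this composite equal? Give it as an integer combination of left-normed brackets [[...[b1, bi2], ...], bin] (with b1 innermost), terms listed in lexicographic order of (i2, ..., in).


[[b1, b2], b3]

In the tensor algebra, words opening b1 carry the b1-anchored form.
Composite bracket: [[b1, b2], b3]
Each bracket splits as ab - ba, giving 4 signed words (2^2 = 4).
Coefficients come from the b1-initial words:
  sign of b1b2b3 is +1, so it contributes +[[b1, b2], b3]


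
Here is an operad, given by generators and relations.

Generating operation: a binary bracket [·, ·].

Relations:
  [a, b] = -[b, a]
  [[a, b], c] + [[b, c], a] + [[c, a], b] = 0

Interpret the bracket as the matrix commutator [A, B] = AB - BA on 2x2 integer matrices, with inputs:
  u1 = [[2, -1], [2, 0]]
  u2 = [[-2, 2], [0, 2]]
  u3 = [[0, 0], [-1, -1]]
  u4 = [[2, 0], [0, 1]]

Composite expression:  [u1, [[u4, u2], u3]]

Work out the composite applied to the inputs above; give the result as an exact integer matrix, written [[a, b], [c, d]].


[[4, -8], [-8, -4]]

[u4, u2] = [[0, 2], [0, 0]]
[[u4, u2], u3] = [[-2, -2], [0, 2]]
[u1, [[u4, u2], u3]] = [[4, -8], [-8, -4]]


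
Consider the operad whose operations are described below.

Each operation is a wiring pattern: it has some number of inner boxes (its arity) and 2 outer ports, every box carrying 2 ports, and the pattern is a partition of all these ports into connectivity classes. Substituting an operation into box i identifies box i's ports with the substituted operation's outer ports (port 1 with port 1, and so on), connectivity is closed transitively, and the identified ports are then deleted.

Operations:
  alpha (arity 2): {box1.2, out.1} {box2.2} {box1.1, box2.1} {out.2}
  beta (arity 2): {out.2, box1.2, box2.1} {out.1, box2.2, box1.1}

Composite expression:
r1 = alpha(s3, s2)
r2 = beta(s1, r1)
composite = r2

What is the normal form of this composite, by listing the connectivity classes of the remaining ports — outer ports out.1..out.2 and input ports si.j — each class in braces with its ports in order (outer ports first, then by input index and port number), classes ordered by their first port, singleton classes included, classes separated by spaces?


Connectivity passes through glued beta-boundaries; trace each wire chain.
alpha over (s3, s2) gives {out.1, s3.2} {out.2} {s2.1, s3.1} {s2.2}, out.j being that stage's outer ports
beta over (s1, s3, s2) gives {out.1, s1.1} {out.2, s1.2, s3.2} {s2.1, s3.1} {s2.2}, out.j being that stage's outer ports

{out.1, s1.1} {out.2, s1.2, s3.2} {s2.1, s3.1} {s2.2}


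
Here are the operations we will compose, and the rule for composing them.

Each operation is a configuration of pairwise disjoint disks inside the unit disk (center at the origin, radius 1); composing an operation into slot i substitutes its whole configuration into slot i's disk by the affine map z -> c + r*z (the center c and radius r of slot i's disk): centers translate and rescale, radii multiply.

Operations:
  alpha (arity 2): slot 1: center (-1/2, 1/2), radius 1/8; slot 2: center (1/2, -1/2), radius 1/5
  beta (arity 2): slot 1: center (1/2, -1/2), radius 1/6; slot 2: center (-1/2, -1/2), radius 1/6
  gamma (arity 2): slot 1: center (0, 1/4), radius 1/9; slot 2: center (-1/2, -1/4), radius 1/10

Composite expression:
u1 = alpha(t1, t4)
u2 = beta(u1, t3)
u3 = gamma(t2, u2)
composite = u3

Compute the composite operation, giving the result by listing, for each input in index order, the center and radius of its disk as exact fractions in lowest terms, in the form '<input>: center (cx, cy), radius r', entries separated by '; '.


t1: center (-11/24, -7/24), radius 1/480; t2: center (0, 1/4), radius 1/9; t3: center (-11/20, -3/10), radius 1/60; t4: center (-53/120, -37/120), radius 1/300

Nesting under gamma composes maps z -> c + r*z down each t-path.
for t2, the 1-step affine chain lands on center (0, 1/4), radius 1/9
for t1, the 3-step affine chain lands on center (-11/24, -7/24), radius 1/480
for t4, the 3-step affine chain lands on center (-53/120, -37/120), radius 1/300
for t3, the 2-step affine chain lands on center (-11/20, -3/10), radius 1/60


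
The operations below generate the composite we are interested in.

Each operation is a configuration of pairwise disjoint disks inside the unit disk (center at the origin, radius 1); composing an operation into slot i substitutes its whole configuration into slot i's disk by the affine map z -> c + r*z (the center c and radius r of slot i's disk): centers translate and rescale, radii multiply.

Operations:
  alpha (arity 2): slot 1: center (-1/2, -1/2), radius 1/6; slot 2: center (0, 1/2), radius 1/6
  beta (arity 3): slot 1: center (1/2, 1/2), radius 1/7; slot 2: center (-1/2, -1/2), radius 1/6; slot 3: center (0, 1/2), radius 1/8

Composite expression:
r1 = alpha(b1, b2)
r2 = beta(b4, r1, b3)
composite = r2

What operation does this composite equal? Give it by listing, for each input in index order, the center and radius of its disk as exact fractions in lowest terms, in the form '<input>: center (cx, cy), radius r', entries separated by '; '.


b1: center (-7/12, -7/12), radius 1/36; b2: center (-1/2, -5/12), radius 1/36; b3: center (0, 1/2), radius 1/8; b4: center (1/2, 1/2), radius 1/7


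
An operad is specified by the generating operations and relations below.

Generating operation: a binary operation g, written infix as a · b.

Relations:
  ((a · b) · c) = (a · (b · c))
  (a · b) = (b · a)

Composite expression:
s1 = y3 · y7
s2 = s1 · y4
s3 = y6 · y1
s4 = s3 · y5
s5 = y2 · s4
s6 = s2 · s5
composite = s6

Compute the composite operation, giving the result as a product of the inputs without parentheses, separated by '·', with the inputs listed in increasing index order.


y1 · y2 · y3 · y4 · y5 · y6 · y7

With g associative and commutative, the y-input set is all that matters.
(y3 · y7) spells out as y3 · y7
((y3 · y7) · y4) spells out as y3 · y7 · y4
(y6 · y1) spells out as y6 · y1
((y6 · y1) · y5) spells out as y6 · y1 · y5
(y2 · ((y6 · y1) · y5)) spells out as y2 · y6 · y1 · y5
(((y3 · y7) · y4) · (y2 · ((y6 · y1) · y5))) spells out as y3 · y7 · y4 · y2 · y6 · y1 · y5
sorting the factors by input index: y1 · y2 · y3 · y4 · y5 · y6 · y7


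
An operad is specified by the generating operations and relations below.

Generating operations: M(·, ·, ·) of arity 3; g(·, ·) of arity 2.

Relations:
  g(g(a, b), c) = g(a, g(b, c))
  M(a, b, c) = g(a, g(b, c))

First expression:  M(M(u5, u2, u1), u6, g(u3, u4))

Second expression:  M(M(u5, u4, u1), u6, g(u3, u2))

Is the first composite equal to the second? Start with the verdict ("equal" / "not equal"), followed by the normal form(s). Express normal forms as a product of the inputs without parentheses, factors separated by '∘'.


not equal; the first gives u5 ∘ u2 ∘ u1 ∘ u6 ∘ u3 ∘ u4 and the second u5 ∘ u4 ∘ u1 ∘ u6 ∘ u3 ∘ u2

The first expression reduces to u5 ∘ u2 ∘ u1 ∘ u6 ∘ u3 ∘ u4
The second expression reduces to u5 ∘ u4 ∘ u1 ∘ u6 ∘ u3 ∘ u2
The forms do not match — not equal.


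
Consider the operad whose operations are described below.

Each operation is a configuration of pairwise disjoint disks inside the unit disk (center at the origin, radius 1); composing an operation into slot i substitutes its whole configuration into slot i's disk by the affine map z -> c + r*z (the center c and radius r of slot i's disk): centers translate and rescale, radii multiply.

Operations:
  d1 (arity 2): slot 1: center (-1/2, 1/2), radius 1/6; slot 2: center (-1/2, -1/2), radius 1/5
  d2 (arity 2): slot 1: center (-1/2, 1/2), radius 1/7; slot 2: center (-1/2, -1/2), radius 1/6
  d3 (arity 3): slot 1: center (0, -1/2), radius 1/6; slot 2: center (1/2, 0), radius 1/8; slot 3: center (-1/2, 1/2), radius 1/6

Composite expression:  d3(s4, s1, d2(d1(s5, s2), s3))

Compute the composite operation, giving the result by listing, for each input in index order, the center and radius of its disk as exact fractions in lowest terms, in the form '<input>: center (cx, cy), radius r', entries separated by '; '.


Nesting under d3 composes maps z -> c + r*z down each s-path.
tracing s4 down its 1-map path: center (0, -1/2), radius 1/6
tracing s1 down its 1-map path: center (1/2, 0), radius 1/8
tracing s5 down its 3-map path: center (-25/42, 25/42), radius 1/252
tracing s2 down its 3-map path: center (-25/42, 4/7), radius 1/210
tracing s3 down its 2-map path: center (-7/12, 5/12), radius 1/36

s1: center (1/2, 0), radius 1/8; s2: center (-25/42, 4/7), radius 1/210; s3: center (-7/12, 5/12), radius 1/36; s4: center (0, -1/2), radius 1/6; s5: center (-25/42, 25/42), radius 1/252


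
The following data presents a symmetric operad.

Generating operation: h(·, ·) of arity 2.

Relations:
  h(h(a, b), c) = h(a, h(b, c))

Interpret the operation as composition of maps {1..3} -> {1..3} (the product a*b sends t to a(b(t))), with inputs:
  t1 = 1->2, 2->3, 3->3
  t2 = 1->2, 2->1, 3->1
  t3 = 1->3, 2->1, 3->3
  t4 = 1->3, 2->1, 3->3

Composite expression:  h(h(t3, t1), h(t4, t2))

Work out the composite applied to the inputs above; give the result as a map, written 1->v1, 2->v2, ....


1->1, 2->3, 3->3


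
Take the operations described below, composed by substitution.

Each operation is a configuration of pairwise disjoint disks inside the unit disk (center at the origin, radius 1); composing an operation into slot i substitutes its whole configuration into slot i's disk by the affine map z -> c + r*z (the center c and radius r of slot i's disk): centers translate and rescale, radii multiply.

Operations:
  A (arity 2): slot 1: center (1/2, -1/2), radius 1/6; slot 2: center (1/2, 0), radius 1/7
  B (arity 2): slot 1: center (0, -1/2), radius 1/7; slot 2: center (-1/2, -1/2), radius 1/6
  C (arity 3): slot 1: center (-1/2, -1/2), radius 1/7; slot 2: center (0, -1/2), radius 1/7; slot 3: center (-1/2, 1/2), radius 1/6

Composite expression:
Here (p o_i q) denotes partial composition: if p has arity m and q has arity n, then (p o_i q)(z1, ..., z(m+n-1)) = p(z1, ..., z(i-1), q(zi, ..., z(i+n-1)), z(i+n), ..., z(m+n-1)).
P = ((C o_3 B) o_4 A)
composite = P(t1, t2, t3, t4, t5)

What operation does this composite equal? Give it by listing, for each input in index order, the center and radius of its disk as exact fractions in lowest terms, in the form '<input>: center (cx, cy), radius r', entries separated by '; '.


Only the slot chain above each t matters under C; compose those maps.
t1: after 1 affine step, its disk has center (-1/2, -1/2), radius 1/7
t2: after 1 affine step, its disk has center (0, -1/2), radius 1/7
t3: after 2 affine steps, its disk has center (-1/2, 5/12), radius 1/42
t4: after 3 affine steps, its disk has center (-41/72, 29/72), radius 1/216
t5: after 3 affine steps, its disk has center (-41/72, 5/12), radius 1/252

t1: center (-1/2, -1/2), radius 1/7; t2: center (0, -1/2), radius 1/7; t3: center (-1/2, 5/12), radius 1/42; t4: center (-41/72, 29/72), radius 1/216; t5: center (-41/72, 5/12), radius 1/252
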